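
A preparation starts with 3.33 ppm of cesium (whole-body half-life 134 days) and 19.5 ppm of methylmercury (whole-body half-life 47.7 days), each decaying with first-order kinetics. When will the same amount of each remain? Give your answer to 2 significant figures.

Set 3.33·(1/2)^(t/134) = 19.5·(1/2)^(t/47.7).
Taking log₂: log₂(3.33/19.5) = t·(1/134 − 1/47.7).
log₂(0.17077) = -2.5499; 1/134 − 1/47.7 = -0.013502.
t = -2.5499 / -0.013502 ≈ 188.86 days.

190 days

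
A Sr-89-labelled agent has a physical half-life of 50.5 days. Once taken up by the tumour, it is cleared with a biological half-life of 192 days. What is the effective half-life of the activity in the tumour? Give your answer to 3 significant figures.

1/t_eff = 1/t_phys + 1/t_biol = 1/50.5 + 1/192 = 0.02501 per day.
t_eff = 50.5 × 192 / (50.5 + 192) ≈ 39.984 days.

40.0 days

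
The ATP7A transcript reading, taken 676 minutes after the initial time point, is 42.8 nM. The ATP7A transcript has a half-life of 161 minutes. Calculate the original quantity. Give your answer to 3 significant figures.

786 nM

Number of half-lives elapsed: n = 676/161 ≈ 4.1988.
A₀ = A × 2^n = 42.8 × 2^4.1988 = 42.8 × 18.363 ≈ 785.95 nM.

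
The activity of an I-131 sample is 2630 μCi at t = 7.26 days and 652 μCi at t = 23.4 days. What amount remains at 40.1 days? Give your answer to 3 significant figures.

Over Δt = 23.4 − 7.26 = 16.14 days, the level fell by a factor of 2630/652 ≈ 4.0337.
n = log₂(4.0337) ≈ 2.0121 half-lives, so t½ = 16.14/2.0121 ≈ 8.0214 days.
From t = 23.4 to t = 40.1: 652 × (1/2)^((40.1−23.4)/8.0214) ≈ 154 μCi.

154 μCi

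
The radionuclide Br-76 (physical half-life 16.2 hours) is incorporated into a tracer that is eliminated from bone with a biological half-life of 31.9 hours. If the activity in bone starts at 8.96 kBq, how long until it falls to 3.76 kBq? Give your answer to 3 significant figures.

13.5 hours

1/t_eff = 1/t_phys + 1/t_biol = 1/16.2 + 1/31.9 = 0.093076 per hour.
t_eff = 16.2 × 31.9 / (16.2 + 31.9) ≈ 10.744 hours.
n = log₂(8.96/3.76) ≈ 1.2528; t = 1.2528 × 10.744 ≈ 13.46 hours.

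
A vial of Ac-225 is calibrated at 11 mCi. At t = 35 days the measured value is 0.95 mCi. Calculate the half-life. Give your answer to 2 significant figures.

9.9 days

A/A₀ = 0.95/11 ≈ 0.086364.
n = log₂(11.579) ≈ 3.5334 half-lives elapsed in 35 days.
t½ = 35/3.5334 ≈ 9.9054 days.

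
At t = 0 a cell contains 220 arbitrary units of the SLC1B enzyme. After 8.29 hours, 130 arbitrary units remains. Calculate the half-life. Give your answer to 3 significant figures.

10.9 hours

A/A₀ = 130/220 ≈ 0.59091.
n = log₂(1.6923) ≈ 0.75899 half-lives elapsed in 8.29 hours.
t½ = 8.29/0.75899 ≈ 10.922 hours.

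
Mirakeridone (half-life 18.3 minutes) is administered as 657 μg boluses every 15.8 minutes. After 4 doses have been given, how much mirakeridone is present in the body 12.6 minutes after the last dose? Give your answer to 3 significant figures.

823 μg

The 4 doses were given 60, 44.2, 28.4, 12.6 minutes ago.
Total = 657·(1/2)^(60/18.3) + 657·(1/2)^(44.2/18.3) + 657·(1/2)^(28.4/18.3) + 657·(1/2)^(12.6/18.3)
      = 67.699 + 123.17 + 224.07 + 407.66 ≈ 822.6 μg.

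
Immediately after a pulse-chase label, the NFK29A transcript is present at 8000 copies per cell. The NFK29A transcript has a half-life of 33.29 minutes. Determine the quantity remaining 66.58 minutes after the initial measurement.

2000 copies per cell

Elapsed time is 2 half-lives (66.58/33.29).
Each half-life halves the amount: 8000 × (1/2)^2 = 8000/4 = 2000 copies per cell.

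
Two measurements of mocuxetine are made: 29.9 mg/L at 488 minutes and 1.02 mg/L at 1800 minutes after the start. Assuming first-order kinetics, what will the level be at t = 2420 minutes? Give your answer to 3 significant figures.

0.207 mg/L

Over Δt = 1800 − 488 = 1312 minutes, the level fell by a factor of 29.9/1.02 ≈ 29.314.
n = log₂(29.314) ≈ 4.8735 half-lives, so t½ = 1312/4.8735 ≈ 269.21 minutes.
From t = 1800 to t = 2420: 1.02 × (1/2)^((2420−1800)/269.21) ≈ 0.20669 mg/L.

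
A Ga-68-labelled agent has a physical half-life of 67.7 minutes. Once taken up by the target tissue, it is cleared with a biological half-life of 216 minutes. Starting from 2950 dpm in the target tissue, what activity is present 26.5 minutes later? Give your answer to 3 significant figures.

1/t_eff = 1/t_phys + 1/t_biol = 1/67.7 + 1/216 = 0.019401 per minute.
t_eff = 67.7 × 216 / (67.7 + 216) ≈ 51.545 minutes.
Remaining = 2950 × (1/2)^(26.5/51.545) = 2950 × (1/2)^0.51412 ≈ 2065.7 dpm.

2070 dpm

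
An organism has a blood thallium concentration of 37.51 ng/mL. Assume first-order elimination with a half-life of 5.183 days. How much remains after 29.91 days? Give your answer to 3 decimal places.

Number of half-lives: n = 29.91/5.183 ≈ 5.7708.
Remaining = 37.51 × (1/2)^5.7708 = 37.51 × 0.018316 ≈ 0.68702 ng/mL.

0.687 ng/mL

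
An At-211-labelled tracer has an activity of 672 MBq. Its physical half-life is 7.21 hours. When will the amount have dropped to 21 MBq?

36.05 hours

21/672 = 1/32, so 5 half-lives have elapsed.
t = 5 × 7.21 = 36.05 hours.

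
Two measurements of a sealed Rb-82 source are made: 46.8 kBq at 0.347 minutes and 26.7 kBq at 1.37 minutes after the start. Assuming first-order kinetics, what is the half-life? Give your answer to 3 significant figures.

1.26 minutes

Over Δt = 1.37 − 0.347 = 1.023 minutes, the level fell by a factor of 46.8/26.7 ≈ 1.7528.
n = log₂(1.7528) ≈ 0.80967 half-lives, so t½ = 1.023/0.80967 ≈ 1.2635 minutes.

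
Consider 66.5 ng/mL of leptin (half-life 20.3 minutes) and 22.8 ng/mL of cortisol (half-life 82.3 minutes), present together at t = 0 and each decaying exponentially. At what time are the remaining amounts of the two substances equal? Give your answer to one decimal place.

41.6 minutes

Set 66.5·(1/2)^(t/20.3) = 22.8·(1/2)^(t/82.3).
Taking log₂: log₂(66.5/22.8) = t·(1/20.3 − 1/82.3).
log₂(2.9167) = 1.5443; 1/20.3 − 1/82.3 = 0.03711.
t = 1.5443 / 0.03711 ≈ 41.614 minutes.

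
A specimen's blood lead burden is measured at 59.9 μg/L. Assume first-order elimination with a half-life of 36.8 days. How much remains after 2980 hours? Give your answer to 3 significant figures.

5.78 μg/L

Convert the elapsed time: 2980 hours = 124.167 days.
Number of half-lives: n = 124.167/36.8 ≈ 3.3741.
Remaining = 59.9 × (1/2)^3.3741 = 59.9 × 0.096449 ≈ 5.7773 μg/L.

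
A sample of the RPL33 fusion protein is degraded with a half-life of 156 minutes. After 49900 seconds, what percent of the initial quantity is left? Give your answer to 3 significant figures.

49900 seconds = 831.667 minutes.
n = 831.667/156 ≈ 5.3312 half-lives.
Fraction remaining = (1/2)^5.3312 ≈ 0.02484, i.e. 2.484%.

2.48%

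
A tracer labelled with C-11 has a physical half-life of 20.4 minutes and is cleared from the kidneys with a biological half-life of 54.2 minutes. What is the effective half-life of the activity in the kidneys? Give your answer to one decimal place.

14.8 minutes

1/t_eff = 1/t_phys + 1/t_biol = 1/20.4 + 1/54.2 = 0.06747 per minute.
t_eff = 20.4 × 54.2 / (20.4 + 54.2) ≈ 14.821 minutes.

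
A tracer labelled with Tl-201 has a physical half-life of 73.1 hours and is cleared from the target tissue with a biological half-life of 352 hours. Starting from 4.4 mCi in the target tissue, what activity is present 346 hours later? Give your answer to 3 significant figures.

1/t_eff = 1/t_phys + 1/t_biol = 1/73.1 + 1/352 = 0.016521 per hour.
t_eff = 73.1 × 352 / (73.1 + 352) ≈ 60.53 hours.
Remaining = 4.4 × (1/2)^(346/60.53) = 4.4 × (1/2)^5.7162 ≈ 0.083696 mCi.

0.0837 mCi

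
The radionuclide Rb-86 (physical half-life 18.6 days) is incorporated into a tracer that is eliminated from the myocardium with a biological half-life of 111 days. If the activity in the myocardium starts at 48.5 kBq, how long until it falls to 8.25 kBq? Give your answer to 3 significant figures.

40.7 days

1/t_eff = 1/t_phys + 1/t_biol = 1/18.6 + 1/111 = 0.062772 per day.
t_eff = 18.6 × 111 / (18.6 + 111) ≈ 15.931 days.
n = log₂(48.5/8.25) ≈ 2.5555; t = 2.5555 × 15.931 ≈ 40.711 days.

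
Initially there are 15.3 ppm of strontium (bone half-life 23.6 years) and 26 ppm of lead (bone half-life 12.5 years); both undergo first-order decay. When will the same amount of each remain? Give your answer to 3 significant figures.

Set 15.3·(1/2)^(t/23.6) = 26·(1/2)^(t/12.5).
Taking log₂: log₂(15.3/26) = t·(1/23.6 − 1/12.5).
log₂(0.58846) = -0.76498; 1/23.6 − 1/12.5 = -0.037627.
t = -0.76498 / -0.037627 ≈ 20.331 years.

20.3 years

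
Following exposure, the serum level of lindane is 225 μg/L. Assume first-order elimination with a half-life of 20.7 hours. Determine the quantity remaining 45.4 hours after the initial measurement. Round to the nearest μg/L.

49 μg/L

Number of half-lives: n = 45.4/20.7 ≈ 2.1932.
Remaining = 225 × (1/2)^2.1932 = 225 × 0.21866 ≈ 49.199 μg/L.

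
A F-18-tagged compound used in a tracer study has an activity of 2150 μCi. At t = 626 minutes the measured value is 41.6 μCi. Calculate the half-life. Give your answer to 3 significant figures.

A/A₀ = 41.6/2150 ≈ 0.019349.
n = log₂(51.683) ≈ 5.6916 half-lives elapsed in 626 minutes.
t½ = 626/5.6916 ≈ 109.99 minutes.

110 minutes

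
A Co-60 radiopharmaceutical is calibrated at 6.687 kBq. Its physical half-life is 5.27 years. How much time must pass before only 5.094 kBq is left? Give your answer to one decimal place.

2.1 years

Fraction remaining = 5.094/6.687 ≈ 0.76178.
n = log₂(6.687/5.094) = ln(1.3127)/ln 2 ≈ 0.39256 half-lives.
t = n × t½ = 0.39256 × 5.27 ≈ 2.0688 years.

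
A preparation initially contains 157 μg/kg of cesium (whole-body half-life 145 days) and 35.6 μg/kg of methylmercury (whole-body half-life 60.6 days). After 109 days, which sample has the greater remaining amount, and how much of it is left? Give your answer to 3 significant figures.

cesium: 157 × (1/2)^0.75172 ≈ 93.241 μg/kg.
methylmercury: 35.6 × (1/2)^1.7987 ≈ 10.233 μg/kg.
Cesium has more remaining, at ≈ 93.241 μg/kg.

cesium, 93.2 μg/kg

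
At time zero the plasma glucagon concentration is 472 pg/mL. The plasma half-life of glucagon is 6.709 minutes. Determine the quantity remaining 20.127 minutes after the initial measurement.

59 pg/mL

Elapsed time is 3 half-lives (20.127/6.709).
Each half-life halves the amount: 472 × (1/2)^3 = 472/8 = 59 pg/mL.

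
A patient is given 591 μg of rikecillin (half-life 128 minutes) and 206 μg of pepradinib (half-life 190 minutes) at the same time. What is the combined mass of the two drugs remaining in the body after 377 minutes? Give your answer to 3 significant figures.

rikecillin: 591 × (1/2)^(377/128) = 591 × (1/2)^2.9453 ≈ 76.729 μg.
pepradinib: 206 × (1/2)^(377/190) = 206 × (1/2)^1.9842 ≈ 52.067 μg.
Total = 76.729 + 52.067 ≈ 128.8 μg.

129 μg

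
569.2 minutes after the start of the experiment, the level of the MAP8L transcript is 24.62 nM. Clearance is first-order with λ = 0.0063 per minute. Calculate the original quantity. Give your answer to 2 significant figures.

890 nM

t½ = ln 2 / λ = 0.69315 / 0.0063 ≈ 110.02 minutes.
Number of half-lives elapsed: n = 569.2/110.02 ≈ 5.1734.
A₀ = A × 2^n = 24.62 × 2^5.1734 = 24.62 × 36.088 ≈ 888.49 nM.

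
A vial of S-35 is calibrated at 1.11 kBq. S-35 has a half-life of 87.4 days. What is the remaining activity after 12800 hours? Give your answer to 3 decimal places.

Convert the elapsed time: 12800 hours = 533.333 days.
Number of half-lives: n = 533.333/87.4 ≈ 6.1022.
Remaining = 1.11 × (1/2)^6.1022 = 1.11 × 0.014556 ≈ 0.016157 kBq.

0.016 kBq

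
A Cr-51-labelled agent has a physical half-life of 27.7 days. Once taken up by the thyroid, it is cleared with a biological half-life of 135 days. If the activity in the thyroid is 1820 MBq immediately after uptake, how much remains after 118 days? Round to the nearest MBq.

1/t_eff = 1/t_phys + 1/t_biol = 1/27.7 + 1/135 = 0.043508 per day.
t_eff = 27.7 × 135 / (27.7 + 135) ≈ 22.984 days.
Remaining = 1820 × (1/2)^(118/22.984) = 1820 × (1/2)^5.134 ≈ 51.83 MBq.

52 MBq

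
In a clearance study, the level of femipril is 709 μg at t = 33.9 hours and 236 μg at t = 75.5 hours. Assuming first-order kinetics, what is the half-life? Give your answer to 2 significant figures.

26 hours

Over Δt = 75.5 − 33.9 = 41.6 hours, the level fell by a factor of 709/236 ≈ 3.0042.
n = log₂(3.0042) ≈ 1.587 half-lives, so t½ = 41.6/1.587 ≈ 26.213 hours.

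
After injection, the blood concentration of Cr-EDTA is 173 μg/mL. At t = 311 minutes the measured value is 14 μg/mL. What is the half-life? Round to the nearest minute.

86 minutes

A/A₀ = 14/173 ≈ 0.080925.
n = log₂(12.357) ≈ 3.6273 half-lives elapsed in 311 minutes.
t½ = 311/3.6273 ≈ 85.739 minutes.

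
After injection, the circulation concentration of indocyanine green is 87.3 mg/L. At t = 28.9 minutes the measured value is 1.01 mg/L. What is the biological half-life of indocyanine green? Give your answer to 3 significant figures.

4.49 minutes

A/A₀ = 1.01/87.3 ≈ 0.011569.
n = log₂(86.436) ≈ 6.4336 half-lives elapsed in 28.9 minutes.
t½ = 28.9/6.4336 ≈ 4.4921 minutes.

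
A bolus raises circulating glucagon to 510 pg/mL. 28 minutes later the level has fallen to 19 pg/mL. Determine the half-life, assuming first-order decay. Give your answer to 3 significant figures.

5.90 minutes

A/A₀ = 19/510 ≈ 0.037255.
n = log₂(26.842) ≈ 4.7464 half-lives elapsed in 28 minutes.
t½ = 28/4.7464 ≈ 5.8992 minutes.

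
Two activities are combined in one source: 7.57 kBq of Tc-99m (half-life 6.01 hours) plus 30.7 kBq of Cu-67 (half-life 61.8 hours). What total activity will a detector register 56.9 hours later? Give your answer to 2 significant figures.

Tc-99m: 7.57 × (1/2)^(56.9/6.01) = 7.57 × (1/2)^9.4676 ≈ 0.010692 kBq.
Cu-67: 30.7 × (1/2)^(56.9/61.8) = 30.7 × (1/2)^0.92071 ≈ 16.217 kBq.
Total = 0.010692 + 16.217 ≈ 16.228 kBq.

16 kBq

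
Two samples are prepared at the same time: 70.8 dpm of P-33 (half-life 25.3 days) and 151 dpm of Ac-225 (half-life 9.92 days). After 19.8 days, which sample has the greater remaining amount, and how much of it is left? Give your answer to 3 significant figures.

P-33, 41.2 dpm

P-33: 70.8 × (1/2)^0.78261 ≈ 41.157 dpm.
Ac-225: 151 × (1/2)^1.996 ≈ 37.856 dpm.
P-33 has more remaining, at ≈ 41.157 dpm.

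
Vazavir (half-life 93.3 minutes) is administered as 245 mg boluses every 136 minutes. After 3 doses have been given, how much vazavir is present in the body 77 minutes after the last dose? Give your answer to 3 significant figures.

The 3 doses were given 349, 213, 77 minutes ago.
Total = 245·(1/2)^(349/93.3) + 245·(1/2)^(213/93.3) + 245·(1/2)^(77/93.3)
      = 18.328 + 50.342 + 138.27 ≈ 206.94 mg.

207 mg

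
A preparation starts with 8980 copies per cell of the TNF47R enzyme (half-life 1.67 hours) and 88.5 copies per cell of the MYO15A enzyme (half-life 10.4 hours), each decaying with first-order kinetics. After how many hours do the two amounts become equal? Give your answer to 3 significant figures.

Set 8980·(1/2)^(t/1.67) = 88.5·(1/2)^(t/10.4).
Taking log₂: log₂(8980/88.5) = t·(1/1.67 − 1/10.4).
log₂(101.47) = 6.6649; 1/1.67 − 1/10.4 = 0.50265.
t = 6.6649 / 0.50265 ≈ 13.26 hours.

13.3 hours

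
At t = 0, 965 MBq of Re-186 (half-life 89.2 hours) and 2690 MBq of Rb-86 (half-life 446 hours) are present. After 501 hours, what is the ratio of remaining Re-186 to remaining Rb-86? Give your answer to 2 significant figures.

0.016

Re-186: 965 × (1/2)^(501/89.2) = 965 × (1/2)^5.6166 ≈ 19.668 MBq.
Rb-86: 2690 × (1/2)^(501/446) = 2690 × (1/2)^1.1233 ≈ 1234.8 MBq.
Ratio ≈ 19.668 / 1234.8 ≈ 0.015928.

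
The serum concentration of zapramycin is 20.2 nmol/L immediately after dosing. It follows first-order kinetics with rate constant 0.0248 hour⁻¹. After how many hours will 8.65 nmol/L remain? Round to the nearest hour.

t½ = ln 2 / k = 0.69315 / 0.0248 ≈ 27.949 hours.
Fraction remaining = 8.65/20.2 ≈ 0.42822.
n = log₂(20.2/8.65) = ln(2.3353)/ln 2 ≈ 1.2236 half-lives.
t = n × t½ = 1.2236 × 27.949 ≈ 34.199 hours.

34 hours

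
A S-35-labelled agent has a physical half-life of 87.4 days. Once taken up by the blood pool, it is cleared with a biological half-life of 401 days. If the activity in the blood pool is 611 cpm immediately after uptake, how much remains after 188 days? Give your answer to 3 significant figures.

1/t_eff = 1/t_phys + 1/t_biol = 1/87.4 + 1/401 = 0.013935 per day.
t_eff = 87.4 × 401 / (87.4 + 401) ≈ 71.76 days.
Remaining = 611 × (1/2)^(188/71.76) = 611 × (1/2)^2.6199 ≈ 99.4 cpm.

99.4 cpm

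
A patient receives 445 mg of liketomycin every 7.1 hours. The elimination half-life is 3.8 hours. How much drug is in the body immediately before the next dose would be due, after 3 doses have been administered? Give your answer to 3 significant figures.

164 mg

The 3 doses were given 21.3, 14.2, 7.1 hours ago.
Total = 445·(1/2)^(21.3/3.8) + 445·(1/2)^(14.2/3.8) + 445·(1/2)^(7.1/3.8)
      = 9.1413 + 33.378 + 121.87 ≈ 164.39 mg.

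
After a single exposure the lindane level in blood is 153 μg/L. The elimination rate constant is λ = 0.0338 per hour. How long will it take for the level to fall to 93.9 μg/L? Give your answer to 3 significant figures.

14.4 hours

t½ = ln 2 / λ = 0.69315 / 0.0338 ≈ 20.507 hours.
Fraction remaining = 93.9/153 ≈ 0.61373.
n = log₂(153/93.9) = ln(1.6294)/ln 2 ≈ 0.70433 half-lives.
t = n × t½ = 0.70433 × 20.507 ≈ 14.444 hours.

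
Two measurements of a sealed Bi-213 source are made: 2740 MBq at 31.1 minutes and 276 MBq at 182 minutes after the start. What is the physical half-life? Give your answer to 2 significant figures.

46 minutes

Over Δt = 182 − 31.1 = 150.9 minutes, the level fell by a factor of 2740/276 ≈ 9.9275.
n = log₂(9.9275) ≈ 3.3114 half-lives, so t½ = 150.9/3.3114 ≈ 45.569 minutes.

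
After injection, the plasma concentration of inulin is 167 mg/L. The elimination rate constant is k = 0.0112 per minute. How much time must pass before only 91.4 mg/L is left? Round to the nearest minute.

t½ = ln 2 / k = 0.69315 / 0.0112 ≈ 61.888 minutes.
Fraction remaining = 91.4/167 ≈ 0.54731.
n = log₂(167/91.4) = ln(1.8271)/ln 2 ≈ 0.86958 half-lives.
t = n × t½ = 0.86958 × 61.888 ≈ 53.817 minutes.

54 minutes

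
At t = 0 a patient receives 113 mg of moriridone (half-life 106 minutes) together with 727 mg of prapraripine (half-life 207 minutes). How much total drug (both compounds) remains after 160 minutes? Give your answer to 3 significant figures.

moriridone: 113 × (1/2)^(160/106) = 113 × (1/2)^1.5094 ≈ 39.691 mg.
prapraripine: 727 × (1/2)^(160/207) = 727 × (1/2)^0.77295 ≈ 425.46 mg.
Total = 39.691 + 425.46 ≈ 465.15 mg.

465 mg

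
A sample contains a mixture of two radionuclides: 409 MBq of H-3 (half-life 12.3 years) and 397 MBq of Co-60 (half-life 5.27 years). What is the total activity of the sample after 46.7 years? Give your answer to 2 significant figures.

30 MBq

H-3: 409 × (1/2)^(46.7/12.3) = 409 × (1/2)^3.7967 ≈ 29.43 MBq.
Co-60: 397 × (1/2)^(46.7/5.27) = 397 × (1/2)^8.8615 ≈ 0.85353 MBq.
Total = 29.43 + 0.85353 ≈ 30.283 MBq.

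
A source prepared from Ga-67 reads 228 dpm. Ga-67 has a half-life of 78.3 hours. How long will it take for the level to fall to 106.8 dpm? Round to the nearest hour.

Fraction remaining = 106.8/228 ≈ 0.46842.
n = log₂(228/106.8) = ln(2.1348)/ln 2 ≈ 1.0941 half-lives.
t = n × t½ = 1.0941 × 78.3 ≈ 85.67 hours.

86 hours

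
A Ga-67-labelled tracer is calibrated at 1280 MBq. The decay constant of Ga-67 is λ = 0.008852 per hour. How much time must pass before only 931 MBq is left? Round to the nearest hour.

36 hours

t½ = ln 2 / λ = 0.69315 / 0.008852 ≈ 78.304 hours.
Fraction remaining = 931/1280 ≈ 0.72734.
n = log₂(1280/931) = ln(1.3749)/ln 2 ≈ 0.45929 half-lives.
t = n × t½ = 0.45929 × 78.304 ≈ 35.964 hours.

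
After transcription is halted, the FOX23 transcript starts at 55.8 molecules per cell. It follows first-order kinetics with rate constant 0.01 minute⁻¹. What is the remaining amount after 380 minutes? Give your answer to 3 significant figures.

1.25 molecules per cell

t½ = ln 2 / λ = 0.69315 / 0.01 ≈ 69.315 minutes.
Number of half-lives: n = 380/69.315 ≈ 5.4822.
Remaining = 55.8 × (1/2)^5.4822 = 55.8 × 0.022371 ≈ 1.2483 molecules per cell.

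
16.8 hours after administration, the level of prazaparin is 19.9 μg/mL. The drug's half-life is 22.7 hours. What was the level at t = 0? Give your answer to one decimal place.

33.2 μg/mL

Number of half-lives elapsed: n = 16.8/22.7 ≈ 0.74009.
A₀ = A × 2^n = 19.9 × 2^0.74009 = 19.9 × 1.6703 ≈ 33.239 μg/mL.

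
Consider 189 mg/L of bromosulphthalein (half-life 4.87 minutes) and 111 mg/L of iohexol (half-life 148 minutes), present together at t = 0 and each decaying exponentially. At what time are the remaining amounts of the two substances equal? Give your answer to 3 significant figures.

Set 189·(1/2)^(t/4.87) = 111·(1/2)^(t/148).
Taking log₂: log₂(189/111) = t·(1/4.87 − 1/148).
log₂(1.7027) = 0.76783; 1/4.87 − 1/148 = 0.19858.
t = 0.76783 / 0.19858 ≈ 3.8665 minutes.

3.87 minutes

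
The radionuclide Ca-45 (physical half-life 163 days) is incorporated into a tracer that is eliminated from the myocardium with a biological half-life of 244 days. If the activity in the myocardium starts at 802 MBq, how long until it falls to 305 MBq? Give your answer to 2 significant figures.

1/t_eff = 1/t_phys + 1/t_biol = 1/163 + 1/244 = 0.010233 per day.
t_eff = 163 × 244 / (163 + 244) ≈ 97.72 days.
n = log₂(802/305) ≈ 1.3948; t = 1.3948 × 97.72 ≈ 136.3 days.

140 days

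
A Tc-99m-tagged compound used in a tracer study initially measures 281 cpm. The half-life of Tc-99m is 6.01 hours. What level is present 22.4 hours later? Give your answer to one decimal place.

21.2 cpm

Number of half-lives: n = 22.4/6.01 ≈ 3.7271.
Remaining = 281 × (1/2)^3.7271 = 281 × 0.075514 ≈ 21.219 cpm.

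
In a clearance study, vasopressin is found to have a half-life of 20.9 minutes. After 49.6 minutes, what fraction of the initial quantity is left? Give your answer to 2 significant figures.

0.19

n = 49.6/20.9 ≈ 2.3732 half-lives.
Fraction remaining = (1/2)^2.3732 ≈ 0.19302.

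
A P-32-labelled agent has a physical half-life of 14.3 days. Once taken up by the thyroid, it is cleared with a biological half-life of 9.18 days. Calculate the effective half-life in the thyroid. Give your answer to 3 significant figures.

5.59 days

1/t_eff = 1/t_phys + 1/t_biol = 1/14.3 + 1/9.18 = 0.17886 per day.
t_eff = 14.3 × 9.18 / (14.3 + 9.18) ≈ 5.5909 days.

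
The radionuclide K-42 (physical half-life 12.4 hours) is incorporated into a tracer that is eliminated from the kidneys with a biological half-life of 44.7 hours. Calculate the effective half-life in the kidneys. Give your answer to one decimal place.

9.7 hours

1/t_eff = 1/t_phys + 1/t_biol = 1/12.4 + 1/44.7 = 0.10302 per hour.
t_eff = 12.4 × 44.7 / (12.4 + 44.7) ≈ 9.7072 hours.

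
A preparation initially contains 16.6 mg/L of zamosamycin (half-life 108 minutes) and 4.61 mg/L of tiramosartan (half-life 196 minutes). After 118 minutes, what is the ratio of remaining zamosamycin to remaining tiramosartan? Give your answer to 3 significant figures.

zamosamycin: 16.6 × (1/2)^(118/108) = 16.6 × (1/2)^1.0926 ≈ 7.784 mg/L.
tiramosartan: 4.61 × (1/2)^(118/196) = 4.61 × (1/2)^0.60204 ≈ 3.0372 mg/L.
Ratio ≈ 7.784 / 3.0372 ≈ 2.5629.

2.56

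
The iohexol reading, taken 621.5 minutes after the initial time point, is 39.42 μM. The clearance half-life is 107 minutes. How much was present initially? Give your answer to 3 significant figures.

Number of half-lives elapsed: n = 621.5/107 ≈ 5.8084.
A₀ = A × 2^n = 39.42 × 2^5.8084 = 39.42 × 56.041 ≈ 2209.1 μM.

2210 μM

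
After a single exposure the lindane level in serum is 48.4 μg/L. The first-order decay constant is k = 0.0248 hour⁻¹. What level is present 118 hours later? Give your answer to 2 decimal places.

t½ = ln 2 / k = 0.69315 / 0.0248 ≈ 27.949 hours.
Number of half-lives: n = 118/27.949 ≈ 4.2219.
Remaining = 48.4 × (1/2)^4.2219 = 48.4 × 0.05359 ≈ 2.5937 μg/L.

2.59 μg/L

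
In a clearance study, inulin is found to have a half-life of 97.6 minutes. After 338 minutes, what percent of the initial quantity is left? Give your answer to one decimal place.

n = 338/97.6 ≈ 3.4631 half-lives.
Fraction remaining = (1/2)^3.4631 ≈ 0.090677, i.e. 9.0677%.

9.1%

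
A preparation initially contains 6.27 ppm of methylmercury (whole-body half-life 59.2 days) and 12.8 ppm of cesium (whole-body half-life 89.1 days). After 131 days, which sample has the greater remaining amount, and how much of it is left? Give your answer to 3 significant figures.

cesium, 4.62 ppm

methylmercury: 6.27 × (1/2)^2.2128 ≈ 1.3525 ppm.
cesium: 12.8 × (1/2)^1.4703 ≈ 4.6197 ppm.
Cesium has more remaining, at ≈ 4.6197 ppm.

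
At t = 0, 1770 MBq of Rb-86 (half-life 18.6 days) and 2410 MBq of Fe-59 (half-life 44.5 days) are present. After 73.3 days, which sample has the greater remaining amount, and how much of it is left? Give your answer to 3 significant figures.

Fe-59, 769 MBq

Rb-86: 1770 × (1/2)^3.9409 ≈ 115.25 MBq.
Fe-59: 2410 × (1/2)^1.6472 ≈ 769.42 MBq.
Fe-59 has more remaining, at ≈ 769.42 MBq.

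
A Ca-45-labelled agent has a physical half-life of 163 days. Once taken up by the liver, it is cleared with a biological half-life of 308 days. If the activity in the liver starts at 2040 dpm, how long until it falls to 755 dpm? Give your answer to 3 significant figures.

153 days

1/t_eff = 1/t_phys + 1/t_biol = 1/163 + 1/308 = 0.0093817 per day.
t_eff = 163 × 308 / (163 + 308) ≈ 106.59 days.
n = log₂(2040/755) ≈ 1.434; t = 1.434 × 106.59 ≈ 152.85 days.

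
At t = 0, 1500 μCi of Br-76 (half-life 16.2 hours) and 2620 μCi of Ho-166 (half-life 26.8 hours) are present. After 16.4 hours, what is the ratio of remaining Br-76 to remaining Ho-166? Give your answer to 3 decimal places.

Br-76: 1500 × (1/2)^(16.4/16.2) = 1500 × (1/2)^1.0123 ≈ 743.61 μCi.
Ho-166: 2620 × (1/2)^(16.4/26.8) = 2620 × (1/2)^0.61194 ≈ 1714.3 μCi.
Ratio ≈ 743.61 / 1714.3 ≈ 0.43377.

0.434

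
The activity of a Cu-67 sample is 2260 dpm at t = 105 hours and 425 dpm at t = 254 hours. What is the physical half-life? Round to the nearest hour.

Over Δt = 254 − 105 = 149 hours, the level fell by a factor of 2260/425 ≈ 5.3176.
n = log₂(5.3176) ≈ 2.4108 half-lives, so t½ = 149/2.4108 ≈ 61.806 hours.

62 hours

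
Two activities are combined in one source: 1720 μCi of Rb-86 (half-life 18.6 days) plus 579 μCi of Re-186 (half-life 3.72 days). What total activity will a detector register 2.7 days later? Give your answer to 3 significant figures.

1910 μCi

Rb-86: 1720 × (1/2)^(2.7/18.6) = 1720 × (1/2)^0.14516 ≈ 1555.4 μCi.
Re-186: 579 × (1/2)^(2.7/3.72) = 579 × (1/2)^0.72581 ≈ 350.1 μCi.
Total = 1555.4 + 350.1 ≈ 1905.5 μCi.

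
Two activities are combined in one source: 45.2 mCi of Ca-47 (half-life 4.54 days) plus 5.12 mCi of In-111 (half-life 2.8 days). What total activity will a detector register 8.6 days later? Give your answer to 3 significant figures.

12.8 mCi

Ca-47: 45.2 × (1/2)^(8.6/4.54) = 45.2 × (1/2)^1.8943 ≈ 12.159 mCi.
In-111: 5.12 × (1/2)^(8.6/2.8) = 5.12 × (1/2)^3.0714 ≈ 0.60908 mCi.
Total = 12.159 + 0.60908 ≈ 12.768 mCi.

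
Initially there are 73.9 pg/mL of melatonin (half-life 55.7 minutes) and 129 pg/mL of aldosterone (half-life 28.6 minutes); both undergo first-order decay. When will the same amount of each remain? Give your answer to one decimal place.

Set 73.9·(1/2)^(t/55.7) = 129·(1/2)^(t/28.6).
Taking log₂: log₂(73.9/129) = t·(1/55.7 − 1/28.6).
log₂(0.57287) = -0.80372; 1/55.7 − 1/28.6 = -0.017012.
t = -0.80372 / -0.017012 ≈ 47.245 minutes.

47.2 minutes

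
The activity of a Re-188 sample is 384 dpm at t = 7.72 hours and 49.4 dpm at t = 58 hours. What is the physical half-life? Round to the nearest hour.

17 hours

Over Δt = 58 − 7.72 = 50.28 hours, the level fell by a factor of 384/49.4 ≈ 7.7733.
n = log₂(7.7733) ≈ 2.9585 half-lives, so t½ = 50.28/2.9585 ≈ 16.995 hours.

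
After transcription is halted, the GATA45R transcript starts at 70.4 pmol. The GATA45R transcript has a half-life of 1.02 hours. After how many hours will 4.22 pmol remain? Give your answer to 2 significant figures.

Fraction remaining = 4.22/70.4 ≈ 0.059943.
n = log₂(70.4/4.22) = ln(16.682)/ln 2 ≈ 4.0603 half-lives.
t = n × t½ = 4.0603 × 1.02 ≈ 4.1415 hours.

4.1 hours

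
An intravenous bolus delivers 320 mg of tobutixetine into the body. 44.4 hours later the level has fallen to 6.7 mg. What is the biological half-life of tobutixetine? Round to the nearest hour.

8 hours

A/A₀ = 6.7/320 ≈ 0.020938.
n = log₂(47.761) ≈ 5.5778 half-lives elapsed in 44.4 hours.
t½ = 44.4/5.5778 ≈ 7.9602 hours.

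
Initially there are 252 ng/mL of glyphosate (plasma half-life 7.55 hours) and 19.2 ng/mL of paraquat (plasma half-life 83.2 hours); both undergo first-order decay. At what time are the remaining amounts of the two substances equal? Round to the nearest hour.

31 hours

Set 252·(1/2)^(t/7.55) = 19.2·(1/2)^(t/83.2).
Taking log₂: log₂(252/19.2) = t·(1/7.55 − 1/83.2).
log₂(13.125) = 3.7142; 1/7.55 − 1/83.2 = 0.12043.
t = 3.7142 / 0.12043 ≈ 30.841 hours.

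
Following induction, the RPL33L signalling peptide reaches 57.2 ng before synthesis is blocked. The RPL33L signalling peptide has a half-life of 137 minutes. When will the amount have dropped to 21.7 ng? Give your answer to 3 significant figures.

192 minutes

Fraction remaining = 21.7/57.2 ≈ 0.37937.
n = log₂(57.2/21.7) = ln(2.6359)/ln 2 ≈ 1.3983 half-lives.
t = n × t½ = 1.3983 × 137 ≈ 191.57 minutes.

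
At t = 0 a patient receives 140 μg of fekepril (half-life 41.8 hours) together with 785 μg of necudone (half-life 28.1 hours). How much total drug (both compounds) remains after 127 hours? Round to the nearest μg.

fekepril: 140 × (1/2)^(127/41.8) = 140 × (1/2)^3.0383 ≈ 17.042 μg.
necudone: 785 × (1/2)^(127/28.1) = 785 × (1/2)^4.5196 ≈ 34.225 μg.
Total = 17.042 + 34.225 ≈ 51.267 μg.

51 μg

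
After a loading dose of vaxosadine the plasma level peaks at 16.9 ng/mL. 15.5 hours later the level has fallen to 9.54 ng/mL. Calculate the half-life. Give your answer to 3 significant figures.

18.8 hours

A/A₀ = 9.54/16.9 ≈ 0.5645.
n = log₂(1.7715) ≈ 0.82496 half-lives elapsed in 15.5 hours.
t½ = 15.5/0.82496 ≈ 18.789 hours.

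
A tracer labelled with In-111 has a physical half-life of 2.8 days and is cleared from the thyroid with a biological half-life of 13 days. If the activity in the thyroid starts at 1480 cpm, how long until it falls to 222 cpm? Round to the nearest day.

1/t_eff = 1/t_phys + 1/t_biol = 1/2.8 + 1/13 = 0.43407 per day.
t_eff = 2.8 × 13 / (2.8 + 13) ≈ 2.3038 days.
n = log₂(1480/222) ≈ 2.737; t = 2.737 × 2.3038 ≈ 6.3054 days.

6 days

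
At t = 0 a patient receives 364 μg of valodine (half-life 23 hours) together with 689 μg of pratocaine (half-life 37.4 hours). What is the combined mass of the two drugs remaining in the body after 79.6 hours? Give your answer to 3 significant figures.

191 μg

valodine: 364 × (1/2)^(79.6/23) = 364 × (1/2)^3.4609 ≈ 33.058 μg.
pratocaine: 689 × (1/2)^(79.6/37.4) = 689 × (1/2)^2.1283 ≈ 157.59 μg.
Total = 33.058 + 157.59 ≈ 190.65 μg.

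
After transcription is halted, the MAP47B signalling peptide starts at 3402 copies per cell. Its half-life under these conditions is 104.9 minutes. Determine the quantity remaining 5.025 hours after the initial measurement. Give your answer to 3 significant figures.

464 copies per cell

Convert the elapsed time: 5.025 hours = 301.5 minutes.
Number of half-lives: n = 301.5/104.9 ≈ 2.8742.
Remaining = 3402 × (1/2)^2.8742 = 3402 × 0.13639 ≈ 464.01 copies per cell.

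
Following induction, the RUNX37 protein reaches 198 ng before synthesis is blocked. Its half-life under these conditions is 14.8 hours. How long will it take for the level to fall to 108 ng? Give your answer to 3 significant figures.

12.9 hours

Fraction remaining = 108/198 ≈ 0.54545.
n = log₂(198/108) = ln(1.8333)/ln 2 ≈ 0.87447 half-lives.
t = n × t½ = 0.87447 × 14.8 ≈ 12.942 hours.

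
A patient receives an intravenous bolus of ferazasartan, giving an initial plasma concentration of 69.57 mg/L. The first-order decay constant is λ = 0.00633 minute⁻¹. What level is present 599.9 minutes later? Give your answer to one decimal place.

1.6 mg/L

t½ = ln 2 / λ = 0.69315 / 0.00633 ≈ 109.5 minutes.
Number of half-lives: n = 599.9/109.5 ≈ 5.4784.
Remaining = 69.57 × (1/2)^5.4784 = 69.57 × 0.02243 ≈ 1.5604 mg/L.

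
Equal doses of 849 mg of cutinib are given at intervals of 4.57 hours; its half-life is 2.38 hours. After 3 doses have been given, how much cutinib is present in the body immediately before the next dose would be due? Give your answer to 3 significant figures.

299 mg

The 3 doses were given 13.71, 9.14, 4.57 hours ago.
Total = 849·(1/2)^(13.71/2.38) + 849·(1/2)^(9.14/2.38) + 849·(1/2)^(4.57/2.38)
      = 15.661 + 59.272 + 224.33 ≈ 299.26 mg.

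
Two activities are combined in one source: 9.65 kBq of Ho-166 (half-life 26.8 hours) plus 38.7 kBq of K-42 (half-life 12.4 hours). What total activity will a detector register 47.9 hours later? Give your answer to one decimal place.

5.5 kBq

Ho-166: 9.65 × (1/2)^(47.9/26.8) = 9.65 × (1/2)^1.7873 ≈ 2.7957 kBq.
K-42: 38.7 × (1/2)^(47.9/12.4) = 38.7 × (1/2)^3.8629 ≈ 2.6599 kBq.
Total = 2.7957 + 2.6599 ≈ 5.4556 kBq.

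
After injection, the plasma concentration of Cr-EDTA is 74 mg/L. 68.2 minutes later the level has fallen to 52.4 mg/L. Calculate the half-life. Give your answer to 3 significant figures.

137 minutes

A/A₀ = 52.4/74 ≈ 0.70811.
n = log₂(1.4122) ≈ 0.49796 half-lives elapsed in 68.2 minutes.
t½ = 68.2/0.49796 ≈ 136.96 minutes.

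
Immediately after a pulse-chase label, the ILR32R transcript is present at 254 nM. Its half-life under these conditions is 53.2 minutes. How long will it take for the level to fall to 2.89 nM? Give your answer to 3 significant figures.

344 minutes

Fraction remaining = 2.89/254 ≈ 0.011378.
n = log₂(254/2.89) = ln(87.889)/ln 2 ≈ 6.4576 half-lives.
t = n × t½ = 6.4576 × 53.2 ≈ 343.55 minutes.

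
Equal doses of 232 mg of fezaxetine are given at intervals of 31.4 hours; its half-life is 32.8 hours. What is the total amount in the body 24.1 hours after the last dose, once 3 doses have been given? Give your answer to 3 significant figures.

248 mg

The 3 doses were given 86.9, 55.5, 24.1 hours ago.
Total = 232·(1/2)^(86.9/32.8) + 232·(1/2)^(55.5/32.8) + 232·(1/2)^(24.1/32.8)
      = 36.978 + 71.8 + 139.41 ≈ 248.19 mg.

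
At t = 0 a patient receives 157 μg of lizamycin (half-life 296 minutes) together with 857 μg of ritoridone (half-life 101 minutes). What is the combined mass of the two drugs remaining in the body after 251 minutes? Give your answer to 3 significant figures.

240 μg

lizamycin: 157 × (1/2)^(251/296) = 157 × (1/2)^0.84797 ≈ 87.224 μg.
ritoridone: 857 × (1/2)^(251/101) = 857 × (1/2)^2.4851 ≈ 153.07 μg.
Total = 87.224 + 153.07 ≈ 240.29 μg.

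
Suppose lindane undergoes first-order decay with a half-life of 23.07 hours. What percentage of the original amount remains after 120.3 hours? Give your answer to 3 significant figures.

2.69%

n = 120.3/23.07 ≈ 5.2146 half-lives.
Fraction remaining = (1/2)^5.2146 ≈ 0.026931, i.e. 2.6931%.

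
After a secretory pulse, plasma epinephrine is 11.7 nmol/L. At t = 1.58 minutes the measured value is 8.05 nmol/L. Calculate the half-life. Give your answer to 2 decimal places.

A/A₀ = 8.05/11.7 ≈ 0.68803.
n = log₂(1.4534) ≈ 0.53945 half-lives elapsed in 1.58 minutes.
t½ = 1.58/0.53945 ≈ 2.9289 minutes.

2.93 minutes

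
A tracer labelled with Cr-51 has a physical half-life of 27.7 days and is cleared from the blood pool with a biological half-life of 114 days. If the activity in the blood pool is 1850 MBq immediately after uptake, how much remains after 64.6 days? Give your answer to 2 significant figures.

250 MBq

1/t_eff = 1/t_phys + 1/t_biol = 1/27.7 + 1/114 = 0.044873 per day.
t_eff = 27.7 × 114 / (27.7 + 114) ≈ 22.285 days.
Remaining = 1850 × (1/2)^(64.6/22.285) = 1850 × (1/2)^2.8988 ≈ 248.05 MBq.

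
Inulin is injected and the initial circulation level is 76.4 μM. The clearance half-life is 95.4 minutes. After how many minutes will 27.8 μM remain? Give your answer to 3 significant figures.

139 minutes

Fraction remaining = 27.8/76.4 ≈ 0.36387.
n = log₂(76.4/27.8) = ln(2.7482)/ln 2 ≈ 1.4585 half-lives.
t = n × t½ = 1.4585 × 95.4 ≈ 139.14 minutes.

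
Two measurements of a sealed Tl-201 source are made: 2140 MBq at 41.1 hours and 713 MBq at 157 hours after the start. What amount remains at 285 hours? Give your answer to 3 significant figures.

212 MBq

Over Δt = 157 − 41.1 = 115.9 hours, the level fell by a factor of 2140/713 ≈ 3.0014.
n = log₂(3.0014) ≈ 1.5856 half-lives, so t½ = 115.9/1.5856 ≈ 73.094 hours.
From t = 157 to t = 285: 713 × (1/2)^((285−157)/73.094) ≈ 211.8 MBq.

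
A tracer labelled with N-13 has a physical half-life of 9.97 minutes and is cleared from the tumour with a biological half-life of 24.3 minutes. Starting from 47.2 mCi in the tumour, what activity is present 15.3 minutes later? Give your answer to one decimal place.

10.5 mCi

1/t_eff = 1/t_phys + 1/t_biol = 1/9.97 + 1/24.3 = 0.14145 per minute.
t_eff = 9.97 × 24.3 / (9.97 + 24.3) ≈ 7.0695 minutes.
Remaining = 47.2 × (1/2)^(15.3/7.0695) = 47.2 × (1/2)^2.1642 ≈ 10.53 mCi.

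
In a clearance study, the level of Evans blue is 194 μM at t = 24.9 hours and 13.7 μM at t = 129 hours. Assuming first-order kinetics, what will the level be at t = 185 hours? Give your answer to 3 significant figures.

Over Δt = 129 − 24.9 = 104.1 hours, the level fell by a factor of 194/13.7 ≈ 14.161.
n = log₂(14.161) ≈ 3.8238 half-lives, so t½ = 104.1/3.8238 ≈ 27.224 hours.
From t = 129 to t = 185: 13.7 × (1/2)^((185−129)/27.224) ≈ 3.2923 μM.

3.29 μM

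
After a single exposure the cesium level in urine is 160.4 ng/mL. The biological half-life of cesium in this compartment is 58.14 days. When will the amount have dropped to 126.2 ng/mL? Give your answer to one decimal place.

20.1 days

Fraction remaining = 126.2/160.4 ≈ 0.78678.
n = log₂(160.4/126.2) = ln(1.271)/ln 2 ≈ 0.34596 half-lives.
t = n × t½ = 0.34596 × 58.14 ≈ 20.114 days.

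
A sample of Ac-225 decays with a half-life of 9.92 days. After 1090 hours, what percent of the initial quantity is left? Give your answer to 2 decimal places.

4.19%

1090 hours = 45.4167 days.
n = 45.4167/9.92 ≈ 4.5783 half-lives.
Fraction remaining = (1/2)^4.5783 ≈ 0.04186, i.e. 4.186%.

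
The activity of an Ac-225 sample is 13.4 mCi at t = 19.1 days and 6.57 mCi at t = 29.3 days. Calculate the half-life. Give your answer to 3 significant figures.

9.92 days

Over Δt = 29.3 − 19.1 = 10.2 days, the level fell by a factor of 13.4/6.57 ≈ 2.0396.
n = log₂(2.0396) ≈ 1.0283 half-lives, so t½ = 10.2/1.0283 ≈ 9.9196 days.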